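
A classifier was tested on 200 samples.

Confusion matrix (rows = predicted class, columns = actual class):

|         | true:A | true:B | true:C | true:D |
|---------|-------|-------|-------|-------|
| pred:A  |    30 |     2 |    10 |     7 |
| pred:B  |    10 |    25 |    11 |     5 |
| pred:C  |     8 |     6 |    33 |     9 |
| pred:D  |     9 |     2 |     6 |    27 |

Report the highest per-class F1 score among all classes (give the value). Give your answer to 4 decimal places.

0.5870

Per-class F1 score (2·TP/(2·TP+FP+FN)):
  A: TP=30, FP=2+10+7=19, FN=10+8+9=27 → 60/106 = 0.56604
  B: TP=25, FP=10+11+5=26, FN=2+6+2=10 → 50/86 = 0.58140
  C: TP=33, FP=8+6+9=23, FN=10+11+6=27 → 66/116 = 0.56897
  D: TP=27, FP=9+2+6=17, FN=7+5+9=21 → 54/92 = 0.58696
Highest is class 'D' with F1 score = 0.5870.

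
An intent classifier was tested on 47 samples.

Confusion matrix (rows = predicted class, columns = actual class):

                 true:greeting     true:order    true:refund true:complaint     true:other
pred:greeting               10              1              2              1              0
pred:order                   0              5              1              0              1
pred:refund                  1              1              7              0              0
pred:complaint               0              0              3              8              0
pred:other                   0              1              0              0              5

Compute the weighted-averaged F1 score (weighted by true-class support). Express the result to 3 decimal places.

Per-class F1 score (2·TP/(2·TP+FP+FN)):
  greeting: TP=10, FP=1+2+1+0=4, FN=0+1+0+0=1 → 20/25 = 0.8000
  order: TP=5, FP=0+1+0+1=2, FN=1+1+0+1=3 → 10/15 = 0.6667
  refund: TP=7, FP=1+1+0+0=2, FN=2+1+3+0=6 → 14/22 = 0.6364
  complaint: TP=8, FP=0+0+3+0=3, FN=1+0+0+0=1 → 16/20 = 0.8000
  other: TP=5, FP=0+1+0+0=1, FN=0+1+0+0=1 → 10/12 = 0.8333
Weighted-F1 score = Σ (supportᵢ/N)·F1 scoreᵢ with N=47: (11/47)·0.8000 + (8/47)·0.6667 + (13/47)·0.6364 + (9/47)·0.8000 + (6/47)·0.8333 = 0.736

0.736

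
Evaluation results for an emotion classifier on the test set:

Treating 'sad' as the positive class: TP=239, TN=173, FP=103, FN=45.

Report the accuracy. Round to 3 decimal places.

0.736

Accuracy = (TP+TN)/N = (239+173)/560 = 0.736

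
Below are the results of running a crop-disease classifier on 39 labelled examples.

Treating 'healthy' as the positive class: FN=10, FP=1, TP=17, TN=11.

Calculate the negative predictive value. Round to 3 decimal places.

0.524

NPV = TN/(TN+FN) = 11/(11+10) = 0.524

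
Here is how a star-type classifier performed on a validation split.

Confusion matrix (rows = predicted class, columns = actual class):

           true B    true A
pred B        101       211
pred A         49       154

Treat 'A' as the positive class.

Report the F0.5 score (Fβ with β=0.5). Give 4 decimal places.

0.6542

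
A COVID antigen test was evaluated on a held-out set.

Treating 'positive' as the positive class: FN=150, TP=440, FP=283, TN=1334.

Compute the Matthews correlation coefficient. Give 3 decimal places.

0.538

MCC = (TP·TN − FP·FN) / √((TP+FP)(TP+FN)(TN+FP)(TN+FN))
Numerator = 440·1334 − 283·150 = 544510
Denominator = √(723·590·1617·1484) = √1023609315960 = 1011735.7936
MCC = 544510 / 1011735.7936 = 0.538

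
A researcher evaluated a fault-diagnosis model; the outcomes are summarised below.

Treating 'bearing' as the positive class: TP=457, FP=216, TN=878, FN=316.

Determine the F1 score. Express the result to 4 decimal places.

0.6321

Precision = TP/(TP+FP) = 457/673 = 0.6790
Recall = TP/(TP+FN) = 457/773 = 0.5912
F1 = 2·TP/(2·TP+FP+FN) = 914/1446 = 0.6321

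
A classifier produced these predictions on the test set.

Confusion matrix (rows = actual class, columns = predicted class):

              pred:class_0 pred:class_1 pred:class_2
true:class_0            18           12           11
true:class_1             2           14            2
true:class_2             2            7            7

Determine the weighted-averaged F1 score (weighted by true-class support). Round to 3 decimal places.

0.527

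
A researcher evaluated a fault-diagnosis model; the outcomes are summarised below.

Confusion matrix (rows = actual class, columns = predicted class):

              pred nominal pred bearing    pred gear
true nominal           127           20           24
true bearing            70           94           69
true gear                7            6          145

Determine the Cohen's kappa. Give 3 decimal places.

Observed agreement pₒ = trace/N = 366/562 = 0.6512
Expected agreement pₑ = Σ (rowᵢ·colᵢ)/N² = (171·204 + 233·120 + 158·238)/562² = 0.3180
κ = (pₒ − pₑ)/(1 − pₑ) = (0.6512 − 0.3180)/(1 − 0.3180) = 0.489

0.489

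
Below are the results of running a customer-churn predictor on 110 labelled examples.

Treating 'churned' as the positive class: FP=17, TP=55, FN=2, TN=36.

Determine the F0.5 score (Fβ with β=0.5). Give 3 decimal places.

0.797

Fβ = (1+β²)·TP / ((1+β²)·TP + β²·FN + FP), with β²=1/4
= 1.25·55 / (1.25·55 + 0.25·2 + 17) = 0.797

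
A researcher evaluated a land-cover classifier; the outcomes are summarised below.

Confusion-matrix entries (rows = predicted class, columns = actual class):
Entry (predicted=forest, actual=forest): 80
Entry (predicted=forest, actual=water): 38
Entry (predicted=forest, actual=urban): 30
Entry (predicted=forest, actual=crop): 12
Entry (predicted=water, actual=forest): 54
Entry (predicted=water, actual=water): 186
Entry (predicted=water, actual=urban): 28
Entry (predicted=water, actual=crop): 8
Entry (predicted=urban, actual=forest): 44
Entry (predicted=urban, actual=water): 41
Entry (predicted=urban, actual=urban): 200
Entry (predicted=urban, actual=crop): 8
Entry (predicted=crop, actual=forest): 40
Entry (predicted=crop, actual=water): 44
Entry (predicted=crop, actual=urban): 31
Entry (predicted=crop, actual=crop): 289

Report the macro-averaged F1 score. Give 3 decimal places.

Per-class F1 score (2·TP/(2·TP+FP+FN)):
  forest: TP=80, FP=38+30+12=80, FN=54+44+40=138 → 160/378 = 0.4233
  water: TP=186, FP=54+28+8=90, FN=38+41+44=123 → 372/585 = 0.6359
  urban: TP=200, FP=44+41+8=93, FN=30+28+31=89 → 400/582 = 0.6873
  crop: TP=289, FP=40+44+31=115, FN=12+8+8=28 → 578/721 = 0.8017
Macro-F1 score = mean = (0.4233 + 0.6359 + 0.6873 + 0.8017) / 4 = 0.637

0.637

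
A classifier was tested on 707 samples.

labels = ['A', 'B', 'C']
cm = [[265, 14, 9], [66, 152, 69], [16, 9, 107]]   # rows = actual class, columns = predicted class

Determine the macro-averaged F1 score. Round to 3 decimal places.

0.723

Per-class F1 score (2·TP/(2·TP+FP+FN)):
  A: TP=265, FP=66+16=82, FN=14+9=23 → 530/635 = 0.8346
  B: TP=152, FP=14+9=23, FN=66+69=135 → 304/462 = 0.6580
  C: TP=107, FP=9+69=78, FN=16+9=25 → 214/317 = 0.6751
Macro-F1 score = mean = (0.8346 + 0.6580 + 0.6751) / 3 = 0.723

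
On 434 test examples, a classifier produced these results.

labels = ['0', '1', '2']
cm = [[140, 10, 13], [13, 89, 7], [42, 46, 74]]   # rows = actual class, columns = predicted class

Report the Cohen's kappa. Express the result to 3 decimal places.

Observed agreement pₒ = trace/N = 303/434 = 0.6982
Expected agreement pₑ = Σ (rowᵢ·colᵢ)/N² = (163·195 + 109·145 + 162·94)/434² = 0.3335
κ = (pₒ − pₑ)/(1 − pₑ) = (0.6982 − 0.3335)/(1 − 0.3335) = 0.547

0.547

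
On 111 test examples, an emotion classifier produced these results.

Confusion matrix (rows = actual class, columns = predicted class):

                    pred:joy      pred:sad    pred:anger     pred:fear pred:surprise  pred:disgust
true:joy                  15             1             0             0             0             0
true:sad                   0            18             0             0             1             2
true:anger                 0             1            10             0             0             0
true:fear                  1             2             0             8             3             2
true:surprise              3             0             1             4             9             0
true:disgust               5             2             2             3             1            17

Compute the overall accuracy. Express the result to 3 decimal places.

0.694

Accuracy = trace / total = (15+18+10+8+9+17=77) / 111 = 77/111 = 0.694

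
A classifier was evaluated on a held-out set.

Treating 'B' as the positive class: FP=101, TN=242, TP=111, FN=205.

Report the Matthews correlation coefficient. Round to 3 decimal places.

MCC = (TP·TN − FP·FN) / √((TP+FP)(TP+FN)(TN+FP)(TN+FN))
Numerator = 111·242 − 101·205 = 6157
Denominator = √(212·316·343·447) = √10271280432 = 101347.3257
MCC = 6157 / 101347.3257 = 0.061

0.061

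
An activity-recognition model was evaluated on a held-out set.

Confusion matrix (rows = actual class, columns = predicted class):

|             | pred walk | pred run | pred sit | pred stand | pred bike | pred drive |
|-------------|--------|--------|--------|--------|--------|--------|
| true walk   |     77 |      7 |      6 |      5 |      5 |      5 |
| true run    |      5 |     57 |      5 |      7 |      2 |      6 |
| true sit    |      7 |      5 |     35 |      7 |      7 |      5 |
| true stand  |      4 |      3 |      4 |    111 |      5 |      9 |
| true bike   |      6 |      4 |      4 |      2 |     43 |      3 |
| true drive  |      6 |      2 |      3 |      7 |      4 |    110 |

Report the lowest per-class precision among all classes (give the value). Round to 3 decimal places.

0.614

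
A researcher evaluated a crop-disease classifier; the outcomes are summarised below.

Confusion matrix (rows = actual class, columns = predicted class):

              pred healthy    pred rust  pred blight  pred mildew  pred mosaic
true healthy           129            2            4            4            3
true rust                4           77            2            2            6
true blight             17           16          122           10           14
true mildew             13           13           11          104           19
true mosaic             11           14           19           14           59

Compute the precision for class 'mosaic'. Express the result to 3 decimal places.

0.584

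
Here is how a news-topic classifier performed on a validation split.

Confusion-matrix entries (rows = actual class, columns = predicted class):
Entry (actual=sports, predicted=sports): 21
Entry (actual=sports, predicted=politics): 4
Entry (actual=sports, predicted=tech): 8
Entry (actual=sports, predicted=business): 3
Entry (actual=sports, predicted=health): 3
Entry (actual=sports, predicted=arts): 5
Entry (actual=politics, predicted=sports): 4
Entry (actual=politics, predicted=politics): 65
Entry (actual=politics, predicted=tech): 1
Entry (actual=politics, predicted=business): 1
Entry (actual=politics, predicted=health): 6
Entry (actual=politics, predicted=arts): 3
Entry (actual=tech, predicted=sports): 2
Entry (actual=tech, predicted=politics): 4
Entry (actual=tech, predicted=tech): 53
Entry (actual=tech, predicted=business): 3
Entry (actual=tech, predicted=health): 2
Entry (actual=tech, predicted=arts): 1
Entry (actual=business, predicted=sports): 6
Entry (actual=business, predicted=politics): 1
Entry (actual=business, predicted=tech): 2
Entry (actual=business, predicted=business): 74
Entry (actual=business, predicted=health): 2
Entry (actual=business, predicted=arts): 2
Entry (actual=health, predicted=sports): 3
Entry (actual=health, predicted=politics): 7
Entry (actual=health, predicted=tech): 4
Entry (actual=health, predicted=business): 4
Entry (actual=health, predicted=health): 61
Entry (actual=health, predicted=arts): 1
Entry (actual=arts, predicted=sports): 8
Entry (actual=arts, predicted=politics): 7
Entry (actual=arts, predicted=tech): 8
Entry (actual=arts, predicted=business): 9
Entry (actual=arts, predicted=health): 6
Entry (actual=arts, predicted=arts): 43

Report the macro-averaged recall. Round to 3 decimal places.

Per-class recall (TP/(TP+FN)):
  sports: TP=21, FN=4+8+3+3+5=23 → 21/44 = 0.4773
  politics: TP=65, FN=4+1+1+6+3=15 → 65/80 = 0.8125
  tech: TP=53, FN=2+4+3+2+1=12 → 53/65 = 0.8154
  business: TP=74, FN=6+1+2+2+2=13 → 74/87 = 0.8506
  health: TP=61, FN=3+7+4+4+1=19 → 61/80 = 0.7625
  arts: TP=43, FN=8+7+8+9+6=38 → 43/81 = 0.5309
Macro-recall = mean = (0.4773 + 0.8125 + 0.8154 + 0.8506 + 0.7625 + 0.5309) / 6 = 0.708

0.708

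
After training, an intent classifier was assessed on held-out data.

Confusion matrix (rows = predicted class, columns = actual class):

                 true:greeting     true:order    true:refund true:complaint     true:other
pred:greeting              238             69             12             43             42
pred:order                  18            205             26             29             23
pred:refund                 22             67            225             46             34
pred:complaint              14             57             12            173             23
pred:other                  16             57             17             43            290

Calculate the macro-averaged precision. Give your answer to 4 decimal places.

0.6294

Per-class precision (TP/(TP+FP)):
  greeting: TP=238, FP=69+12+43+42=166 → 238/404 = 0.58911
  order: TP=205, FP=18+26+29+23=96 → 205/301 = 0.68106
  refund: TP=225, FP=22+67+46+34=169 → 225/394 = 0.57107
  complaint: TP=173, FP=14+57+12+23=106 → 173/279 = 0.62007
  other: TP=290, FP=16+57+17+43=133 → 290/423 = 0.68558
Macro-precision = mean = (0.58911 + 0.68106 + 0.57107 + 0.62007 + 0.68558) / 5 = 0.6294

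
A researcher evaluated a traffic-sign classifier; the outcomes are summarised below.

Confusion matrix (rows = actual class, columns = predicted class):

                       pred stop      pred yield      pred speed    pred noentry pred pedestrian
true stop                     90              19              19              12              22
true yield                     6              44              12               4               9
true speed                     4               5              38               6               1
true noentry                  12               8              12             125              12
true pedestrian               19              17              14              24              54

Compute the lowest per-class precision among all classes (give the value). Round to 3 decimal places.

Per-class precision (TP/(TP+FP)):
  stop: TP=90, FP=6+4+12+19=41 → 90/131 = 0.6870
  yield: TP=44, FP=19+5+8+17=49 → 44/93 = 0.4731
  speed: TP=38, FP=19+12+12+14=57 → 38/95 = 0.4000
  noentry: TP=125, FP=12+4+6+24=46 → 125/171 = 0.7310
  pedestrian: TP=54, FP=22+9+1+12=44 → 54/98 = 0.5510
Lowest is class 'speed' with precision = 0.400.

0.400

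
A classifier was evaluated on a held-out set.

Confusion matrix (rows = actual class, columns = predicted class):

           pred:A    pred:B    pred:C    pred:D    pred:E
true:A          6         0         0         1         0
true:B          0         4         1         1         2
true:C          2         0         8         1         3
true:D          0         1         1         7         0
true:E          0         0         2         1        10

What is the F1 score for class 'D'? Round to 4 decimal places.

Treat 'D' as positive and all other classes as negative.
F1 score = 2·TP/(2·TP+FP+FN).
D: TP=7, FP=1+1+1+1=4, FN=0+1+1+0=2 → 14/20 = 0.70000

0.7000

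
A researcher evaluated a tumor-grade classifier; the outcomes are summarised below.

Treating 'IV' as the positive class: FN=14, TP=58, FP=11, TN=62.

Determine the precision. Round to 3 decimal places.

Precision = TP/(TP+FP) = 58/(58+11) = 58/69 = 0.841

0.841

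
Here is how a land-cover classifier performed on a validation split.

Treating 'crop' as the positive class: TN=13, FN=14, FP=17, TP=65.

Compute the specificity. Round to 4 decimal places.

Specificity = TN/(TN+FP) = 13/(13+17) = 0.4333

0.4333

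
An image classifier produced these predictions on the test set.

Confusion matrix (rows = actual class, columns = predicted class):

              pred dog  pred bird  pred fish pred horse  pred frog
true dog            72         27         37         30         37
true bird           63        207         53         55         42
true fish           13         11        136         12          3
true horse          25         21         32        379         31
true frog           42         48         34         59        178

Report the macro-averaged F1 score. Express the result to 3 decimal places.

0.556

Per-class F1 score (2·TP/(2·TP+FP+FN)):
  dog: TP=72, FP=63+13+25+42=143, FN=27+37+30+37=131 → 144/418 = 0.3445
  bird: TP=207, FP=27+11+21+48=107, FN=63+53+55+42=213 → 414/734 = 0.5640
  fish: TP=136, FP=37+53+32+34=156, FN=13+11+12+3=39 → 272/467 = 0.5824
  horse: TP=379, FP=30+55+12+59=156, FN=25+21+32+31=109 → 758/1023 = 0.7410
  frog: TP=178, FP=37+42+3+31=113, FN=42+48+34+59=183 → 356/652 = 0.5460
Macro-F1 score = mean = (0.3445 + 0.5640 + 0.5824 + 0.7410 + 0.5460) / 5 = 0.556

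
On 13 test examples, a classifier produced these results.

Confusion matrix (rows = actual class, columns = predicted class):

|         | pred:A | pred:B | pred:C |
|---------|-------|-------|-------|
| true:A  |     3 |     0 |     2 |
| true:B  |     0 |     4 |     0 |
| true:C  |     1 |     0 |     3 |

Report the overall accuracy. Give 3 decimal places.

0.769

Accuracy = trace / total = (3+4+3=10) / 13 = 10/13 = 0.769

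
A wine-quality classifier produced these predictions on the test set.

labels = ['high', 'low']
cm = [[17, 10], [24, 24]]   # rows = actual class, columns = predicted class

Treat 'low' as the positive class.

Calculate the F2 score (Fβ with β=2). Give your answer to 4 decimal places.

0.5310

Fβ = (1+β²)·TP / ((1+β²)·TP + β²·FN + FP), with β²=4
= 5·24 / (5·24 + 4·24 + 10) = 0.5310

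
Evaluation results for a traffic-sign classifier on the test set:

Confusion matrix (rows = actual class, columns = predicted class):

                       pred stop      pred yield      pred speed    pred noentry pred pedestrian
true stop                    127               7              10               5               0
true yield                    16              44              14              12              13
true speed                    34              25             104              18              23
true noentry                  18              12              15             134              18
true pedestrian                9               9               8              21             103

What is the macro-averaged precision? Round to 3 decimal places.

Per-class precision (TP/(TP+FP)):
  stop: TP=127, FP=16+34+18+9=77 → 127/204 = 0.6225
  yield: TP=44, FP=7+25+12+9=53 → 44/97 = 0.4536
  speed: TP=104, FP=10+14+15+8=47 → 104/151 = 0.6887
  noentry: TP=134, FP=5+12+18+21=56 → 134/190 = 0.7053
  pedestrian: TP=103, FP=0+13+23+18=54 → 103/157 = 0.6561
Macro-precision = mean = (0.6225 + 0.4536 + 0.6887 + 0.7053 + 0.6561) / 5 = 0.625

0.625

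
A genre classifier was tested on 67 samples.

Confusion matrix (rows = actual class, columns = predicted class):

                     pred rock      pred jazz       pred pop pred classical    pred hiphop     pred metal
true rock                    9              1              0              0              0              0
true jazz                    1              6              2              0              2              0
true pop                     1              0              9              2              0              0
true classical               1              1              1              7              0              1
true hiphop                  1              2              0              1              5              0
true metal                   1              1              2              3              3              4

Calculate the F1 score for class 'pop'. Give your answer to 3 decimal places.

Take TP from the diagonal, FP from the rest of the 'pop' prediction marginal, FN from the rest of the 'pop' actual marginal.
F1 score = 2·TP/(2·TP+FP+FN).
pop: TP=9, FP=0+2+1+0+2=5, FN=1+0+2+0+0=3 → 18/26 = 0.6923

0.692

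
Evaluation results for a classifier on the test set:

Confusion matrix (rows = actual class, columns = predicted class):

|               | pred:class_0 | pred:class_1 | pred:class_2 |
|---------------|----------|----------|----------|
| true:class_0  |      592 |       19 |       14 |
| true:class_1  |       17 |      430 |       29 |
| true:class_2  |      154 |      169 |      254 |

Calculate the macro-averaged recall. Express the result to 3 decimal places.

Per-class recall (TP/(TP+FN)):
  class_0: TP=592, FN=19+14=33 → 592/625 = 0.9472
  class_1: TP=430, FN=17+29=46 → 430/476 = 0.9034
  class_2: TP=254, FN=154+169=323 → 254/577 = 0.4402
Macro-recall = mean = (0.9472 + 0.9034 + 0.4402) / 3 = 0.764

0.764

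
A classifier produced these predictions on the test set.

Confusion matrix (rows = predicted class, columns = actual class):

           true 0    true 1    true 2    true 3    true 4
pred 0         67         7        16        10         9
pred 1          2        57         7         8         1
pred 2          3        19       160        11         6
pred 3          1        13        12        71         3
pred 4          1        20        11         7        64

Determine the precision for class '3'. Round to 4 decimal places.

precision = TP/(TP+FP).
3: TP=71, FP=1+13+12+3=29 → 71/100 = 0.71000

0.7100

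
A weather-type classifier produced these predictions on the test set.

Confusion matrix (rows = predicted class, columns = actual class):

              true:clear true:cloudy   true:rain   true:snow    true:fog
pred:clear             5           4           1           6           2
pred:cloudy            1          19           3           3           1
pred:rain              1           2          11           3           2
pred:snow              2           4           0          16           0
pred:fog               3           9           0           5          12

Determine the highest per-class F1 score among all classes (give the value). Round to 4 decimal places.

0.6471

Per-class F1 score (2·TP/(2·TP+FP+FN)):
  clear: TP=5, FP=4+1+6+2=13, FN=1+1+2+3=7 → 10/30 = 0.33333
  cloudy: TP=19, FP=1+3+3+1=8, FN=4+2+4+9=19 → 38/65 = 0.58462
  rain: TP=11, FP=1+2+3+2=8, FN=1+3+0+0=4 → 22/34 = 0.64706
  snow: TP=16, FP=2+4+0+0=6, FN=6+3+3+5=17 → 32/55 = 0.58182
  fog: TP=12, FP=3+9+0+5=17, FN=2+1+2+0=5 → 24/46 = 0.52174
Highest is class 'rain' with F1 score = 0.6471.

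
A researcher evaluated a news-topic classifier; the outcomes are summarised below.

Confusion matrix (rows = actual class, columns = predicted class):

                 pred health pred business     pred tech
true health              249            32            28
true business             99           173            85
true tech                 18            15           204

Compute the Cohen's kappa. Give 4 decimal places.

Observed agreement pₒ = trace/N = 626/903 = 0.69324
Expected agreement pₑ = Σ (rowᵢ·colᵢ)/N² = (309·366 + 357·220 + 237·317)/903² = 0.32715
κ = (pₒ − pₑ)/(1 − pₑ) = (0.69324 − 0.32715)/(1 − 0.32715) = 0.5441

0.5441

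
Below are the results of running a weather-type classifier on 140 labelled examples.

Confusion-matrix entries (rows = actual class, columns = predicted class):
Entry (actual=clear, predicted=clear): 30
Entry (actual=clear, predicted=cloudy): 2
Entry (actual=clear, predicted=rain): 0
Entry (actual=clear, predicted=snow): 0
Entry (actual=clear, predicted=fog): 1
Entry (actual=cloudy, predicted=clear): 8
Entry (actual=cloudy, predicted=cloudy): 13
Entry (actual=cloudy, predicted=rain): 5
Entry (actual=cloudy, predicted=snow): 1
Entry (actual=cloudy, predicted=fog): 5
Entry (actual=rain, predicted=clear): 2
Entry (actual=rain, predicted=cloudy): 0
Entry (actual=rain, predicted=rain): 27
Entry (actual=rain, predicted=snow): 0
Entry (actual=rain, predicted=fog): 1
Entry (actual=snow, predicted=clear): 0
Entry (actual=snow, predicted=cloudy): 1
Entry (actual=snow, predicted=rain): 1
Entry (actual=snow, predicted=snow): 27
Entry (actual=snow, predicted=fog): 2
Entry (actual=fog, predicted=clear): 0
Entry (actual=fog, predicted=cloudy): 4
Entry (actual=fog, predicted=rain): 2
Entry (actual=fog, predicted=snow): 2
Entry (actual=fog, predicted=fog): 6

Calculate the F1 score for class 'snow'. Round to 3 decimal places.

Take TP from the diagonal, FP from the rest of the 'snow' prediction marginal, FN from the rest of the 'snow' actual marginal.
F1 score = 2·TP/(2·TP+FP+FN).
snow: TP=27, FP=0+1+0+2=3, FN=0+1+1+2=4 → 54/61 = 0.8852

0.885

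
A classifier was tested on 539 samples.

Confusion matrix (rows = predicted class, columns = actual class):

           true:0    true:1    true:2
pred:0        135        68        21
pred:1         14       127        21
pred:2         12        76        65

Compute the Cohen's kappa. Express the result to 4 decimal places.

Observed agreement pₒ = trace/N = 327/539 = 0.60668
Expected agreement pₑ = Σ (rowᵢ·colᵢ)/N² = (161·224 + 271·162 + 107·153)/539² = 0.33160
κ = (pₒ − pₑ)/(1 − pₑ) = (0.60668 − 0.33160)/(1 − 0.33160) = 0.4115

0.4115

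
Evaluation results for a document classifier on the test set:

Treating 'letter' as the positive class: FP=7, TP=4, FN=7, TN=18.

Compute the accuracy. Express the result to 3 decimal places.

Accuracy = (TP+TN)/N = (4+18)/36 = 0.611

0.611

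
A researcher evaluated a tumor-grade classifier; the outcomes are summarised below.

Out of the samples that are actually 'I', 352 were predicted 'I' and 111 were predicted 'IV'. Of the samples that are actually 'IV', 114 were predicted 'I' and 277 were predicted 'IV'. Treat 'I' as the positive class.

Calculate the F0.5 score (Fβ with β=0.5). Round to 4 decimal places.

0.7563

Fβ = (1+β²)·TP / ((1+β²)·TP + β²·FN + FP), with β²=1/4
= 1.25·352 / (1.25·352 + 0.25·111 + 114) = 0.7563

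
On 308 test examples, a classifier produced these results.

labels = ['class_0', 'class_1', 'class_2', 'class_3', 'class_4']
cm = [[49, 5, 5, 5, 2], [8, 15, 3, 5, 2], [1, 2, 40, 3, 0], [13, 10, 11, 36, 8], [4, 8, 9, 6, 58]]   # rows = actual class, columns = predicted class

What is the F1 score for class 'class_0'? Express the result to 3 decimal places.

0.695

One-vs-rest for 'class_0': TP = diagonal; FP = other classes predicted 'class_0'; FN = 'class_0' predicted as other.
F1 score = 2·TP/(2·TP+FP+FN).
class_0: TP=49, FP=8+1+13+4=26, FN=5+5+5+2=17 → 98/141 = 0.6950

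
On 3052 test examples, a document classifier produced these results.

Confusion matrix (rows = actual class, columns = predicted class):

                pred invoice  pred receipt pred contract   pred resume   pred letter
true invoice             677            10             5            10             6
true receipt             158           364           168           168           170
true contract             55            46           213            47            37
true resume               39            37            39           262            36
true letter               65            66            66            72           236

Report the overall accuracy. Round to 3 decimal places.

0.574

Accuracy = trace / total = (677+364+213+262+236=1752) / 3052 = 1752/3052 = 0.574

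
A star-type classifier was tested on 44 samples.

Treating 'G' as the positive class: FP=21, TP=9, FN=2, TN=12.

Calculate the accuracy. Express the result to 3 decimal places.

0.477

Accuracy = (TP+TN)/N = (9+12)/44 = 0.477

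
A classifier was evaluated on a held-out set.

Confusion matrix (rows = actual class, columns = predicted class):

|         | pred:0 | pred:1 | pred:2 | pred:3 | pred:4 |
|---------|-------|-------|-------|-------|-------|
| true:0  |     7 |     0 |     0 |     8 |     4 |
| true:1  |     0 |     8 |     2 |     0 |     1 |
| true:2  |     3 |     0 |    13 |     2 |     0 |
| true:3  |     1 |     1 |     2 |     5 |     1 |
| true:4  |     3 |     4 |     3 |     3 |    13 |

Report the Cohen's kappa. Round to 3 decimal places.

Observed agreement pₒ = trace/N = 46/84 = 0.5476
Expected agreement pₑ = Σ (rowᵢ·colᵢ)/N² = (19·14 + 11·13 + 18·20 + 10·18 + 26·19)/84² = 0.2045
κ = (pₒ − pₑ)/(1 − pₑ) = (0.5476 − 0.2045)/(1 − 0.2045) = 0.431

0.431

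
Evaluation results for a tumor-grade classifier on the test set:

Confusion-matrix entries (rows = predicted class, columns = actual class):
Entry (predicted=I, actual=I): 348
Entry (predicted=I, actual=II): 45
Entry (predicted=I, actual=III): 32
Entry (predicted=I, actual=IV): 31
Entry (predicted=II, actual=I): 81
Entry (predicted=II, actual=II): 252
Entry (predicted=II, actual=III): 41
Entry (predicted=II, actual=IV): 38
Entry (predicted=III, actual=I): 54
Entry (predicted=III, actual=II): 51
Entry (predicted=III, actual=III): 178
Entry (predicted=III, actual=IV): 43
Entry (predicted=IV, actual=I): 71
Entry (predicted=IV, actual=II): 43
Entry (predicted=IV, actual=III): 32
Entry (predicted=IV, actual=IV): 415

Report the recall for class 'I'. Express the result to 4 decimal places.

Take TP from the diagonal, FP from the rest of the 'I' prediction marginal, FN from the rest of the 'I' actual marginal.
recall = TP/(TP+FN).
I: TP=348, FN=81+54+71=206 → 348/554 = 0.62816

0.6282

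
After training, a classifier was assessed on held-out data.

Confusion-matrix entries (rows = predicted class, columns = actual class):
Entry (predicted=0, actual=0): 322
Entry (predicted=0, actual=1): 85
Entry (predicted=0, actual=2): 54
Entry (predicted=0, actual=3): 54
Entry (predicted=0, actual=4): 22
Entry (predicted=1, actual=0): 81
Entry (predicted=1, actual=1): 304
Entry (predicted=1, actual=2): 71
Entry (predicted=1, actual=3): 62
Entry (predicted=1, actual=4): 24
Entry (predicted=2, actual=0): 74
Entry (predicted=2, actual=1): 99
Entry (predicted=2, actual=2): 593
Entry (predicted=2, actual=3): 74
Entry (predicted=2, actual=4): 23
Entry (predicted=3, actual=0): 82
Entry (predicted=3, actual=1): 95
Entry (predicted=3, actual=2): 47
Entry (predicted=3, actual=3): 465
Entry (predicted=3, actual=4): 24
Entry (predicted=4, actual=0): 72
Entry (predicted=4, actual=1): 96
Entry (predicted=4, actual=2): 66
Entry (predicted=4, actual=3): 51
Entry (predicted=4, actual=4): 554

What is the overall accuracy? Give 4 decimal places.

Accuracy = trace / total = (322+304+593+465+554=2238) / 3494 = 2238/3494 = 0.6405

0.6405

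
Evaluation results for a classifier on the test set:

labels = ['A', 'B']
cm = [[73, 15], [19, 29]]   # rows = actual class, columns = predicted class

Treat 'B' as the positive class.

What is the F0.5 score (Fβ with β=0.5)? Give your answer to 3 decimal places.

0.647

Fβ = (1+β²)·TP / ((1+β²)·TP + β²·FN + FP), with β²=1/4
= 1.25·29 / (1.25·29 + 0.25·19 + 15) = 0.647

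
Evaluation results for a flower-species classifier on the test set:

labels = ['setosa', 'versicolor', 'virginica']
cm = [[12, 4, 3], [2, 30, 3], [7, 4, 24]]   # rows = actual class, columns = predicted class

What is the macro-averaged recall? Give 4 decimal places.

Per-class recall (TP/(TP+FN)):
  setosa: TP=12, FN=4+3=7 → 12/19 = 0.63158
  versicolor: TP=30, FN=2+3=5 → 30/35 = 0.85714
  virginica: TP=24, FN=7+4=11 → 24/35 = 0.68571
Macro-recall = mean = (0.63158 + 0.85714 + 0.68571) / 3 = 0.7248

0.7248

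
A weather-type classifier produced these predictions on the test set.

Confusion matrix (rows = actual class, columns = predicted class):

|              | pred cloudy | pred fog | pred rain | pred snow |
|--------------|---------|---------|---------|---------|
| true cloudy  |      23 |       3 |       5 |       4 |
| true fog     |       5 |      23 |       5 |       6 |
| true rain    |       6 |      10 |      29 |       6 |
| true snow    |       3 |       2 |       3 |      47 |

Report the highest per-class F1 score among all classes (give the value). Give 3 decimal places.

0.797

Per-class F1 score (2·TP/(2·TP+FP+FN)):
  cloudy: TP=23, FP=5+6+3=14, FN=3+5+4=12 → 46/72 = 0.6389
  fog: TP=23, FP=3+10+2=15, FN=5+5+6=16 → 46/77 = 0.5974
  rain: TP=29, FP=5+5+3=13, FN=6+10+6=22 → 58/93 = 0.6237
  snow: TP=47, FP=4+6+6=16, FN=3+2+3=8 → 94/118 = 0.7966
Highest is class 'snow' with F1 score = 0.797.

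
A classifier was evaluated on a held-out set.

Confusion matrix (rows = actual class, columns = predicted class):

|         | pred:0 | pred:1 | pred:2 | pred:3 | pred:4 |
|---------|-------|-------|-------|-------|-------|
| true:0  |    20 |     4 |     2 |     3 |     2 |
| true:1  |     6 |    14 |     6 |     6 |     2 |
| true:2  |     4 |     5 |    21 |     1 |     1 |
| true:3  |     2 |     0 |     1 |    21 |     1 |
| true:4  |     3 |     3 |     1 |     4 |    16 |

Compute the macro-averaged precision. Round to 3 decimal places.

Per-class precision (TP/(TP+FP)):
  0: TP=20, FP=6+4+2+3=15 → 20/35 = 0.5714
  1: TP=14, FP=4+5+0+3=12 → 14/26 = 0.5385
  2: TP=21, FP=2+6+1+1=10 → 21/31 = 0.6774
  3: TP=21, FP=3+6+1+4=14 → 21/35 = 0.6000
  4: TP=16, FP=2+2+1+1=6 → 16/22 = 0.7273
Macro-precision = mean = (0.5714 + 0.5385 + 0.6774 + 0.6000 + 0.7273) / 5 = 0.623

0.623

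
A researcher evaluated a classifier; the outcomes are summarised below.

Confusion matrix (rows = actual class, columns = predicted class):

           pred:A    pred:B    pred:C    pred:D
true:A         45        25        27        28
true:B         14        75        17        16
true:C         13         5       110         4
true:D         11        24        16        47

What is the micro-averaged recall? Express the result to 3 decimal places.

Micro-averaging pools counts across classes: ΣTP=277, ΣFP=200, ΣFN=200.
Micro-recall = TP/(TP+FN) on pooled counts = 0.581 (equals overall accuracy in single-label multiclass).

0.581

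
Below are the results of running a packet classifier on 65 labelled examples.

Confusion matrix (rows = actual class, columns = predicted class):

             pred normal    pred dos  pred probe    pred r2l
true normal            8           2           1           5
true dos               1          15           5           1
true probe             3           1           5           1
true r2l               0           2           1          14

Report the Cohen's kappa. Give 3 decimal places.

0.520

Observed agreement pₒ = trace/N = 42/65 = 0.6462
Expected agreement pₑ = Σ (rowᵢ·colᵢ)/N² = (16·12 + 22·20 + 10·12 + 17·21)/65² = 0.2625
κ = (pₒ − pₑ)/(1 − pₑ) = (0.6462 − 0.2625)/(1 − 0.2625) = 0.520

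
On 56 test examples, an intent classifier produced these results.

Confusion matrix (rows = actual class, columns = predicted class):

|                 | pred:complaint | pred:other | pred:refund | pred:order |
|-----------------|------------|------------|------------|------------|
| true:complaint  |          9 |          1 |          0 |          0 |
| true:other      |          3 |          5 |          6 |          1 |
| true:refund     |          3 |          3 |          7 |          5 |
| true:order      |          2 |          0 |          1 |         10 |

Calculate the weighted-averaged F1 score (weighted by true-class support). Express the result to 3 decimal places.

0.531

Per-class F1 score (2·TP/(2·TP+FP+FN)):
  complaint: TP=9, FP=3+3+2=8, FN=1+0+0=1 → 18/27 = 0.6667
  other: TP=5, FP=1+3+0=4, FN=3+6+1=10 → 10/24 = 0.4167
  refund: TP=7, FP=0+6+1=7, FN=3+3+5=11 → 14/32 = 0.4375
  order: TP=10, FP=0+1+5=6, FN=2+0+1=3 → 20/29 = 0.6897
Weighted-F1 score = Σ (supportᵢ/N)·F1 scoreᵢ with N=56: (10/56)·0.6667 + (15/56)·0.4167 + (18/56)·0.4375 + (13/56)·0.6897 = 0.531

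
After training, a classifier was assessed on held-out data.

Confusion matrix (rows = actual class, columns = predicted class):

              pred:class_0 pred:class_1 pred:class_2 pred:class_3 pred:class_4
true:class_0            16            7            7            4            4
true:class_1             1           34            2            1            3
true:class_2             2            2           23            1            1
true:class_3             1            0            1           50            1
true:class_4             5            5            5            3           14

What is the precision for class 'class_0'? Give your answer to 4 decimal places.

0.6400

Take TP from the diagonal, FP from the rest of the 'class_0' prediction marginal, FN from the rest of the 'class_0' actual marginal.
precision = TP/(TP+FP).
class_0: TP=16, FP=1+2+1+5=9 → 16/25 = 0.64000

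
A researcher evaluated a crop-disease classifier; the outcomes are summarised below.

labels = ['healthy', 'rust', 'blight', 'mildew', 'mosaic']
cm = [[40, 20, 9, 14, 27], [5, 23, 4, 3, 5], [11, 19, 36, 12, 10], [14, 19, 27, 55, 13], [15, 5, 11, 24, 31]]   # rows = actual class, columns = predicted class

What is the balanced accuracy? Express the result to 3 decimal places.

Balanced accuracy = mean of per-class recall.
  healthy: recall = 40/110 = 0.3636
  rust: recall = 23/40 = 0.5750
  blight: recall = 36/88 = 0.4091
  mildew: recall = 55/128 = 0.4297
  mosaic: recall = 31/86 = 0.3605
Mean = (0.3636 + 0.5750 + 0.4091 + 0.4297 + 0.3605) / 5 = 0.428

0.428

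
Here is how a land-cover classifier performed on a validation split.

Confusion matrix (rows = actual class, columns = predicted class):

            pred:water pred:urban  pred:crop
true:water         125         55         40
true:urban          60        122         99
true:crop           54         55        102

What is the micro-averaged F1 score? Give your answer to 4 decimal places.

0.4902

Micro-averaging pools counts across classes: ΣTP=349, ΣFP=363, ΣFN=363.
Micro-F1 score = 2·TP/(2·TP+FP+FN) on pooled counts = 0.4902 (equals overall accuracy in single-label multiclass).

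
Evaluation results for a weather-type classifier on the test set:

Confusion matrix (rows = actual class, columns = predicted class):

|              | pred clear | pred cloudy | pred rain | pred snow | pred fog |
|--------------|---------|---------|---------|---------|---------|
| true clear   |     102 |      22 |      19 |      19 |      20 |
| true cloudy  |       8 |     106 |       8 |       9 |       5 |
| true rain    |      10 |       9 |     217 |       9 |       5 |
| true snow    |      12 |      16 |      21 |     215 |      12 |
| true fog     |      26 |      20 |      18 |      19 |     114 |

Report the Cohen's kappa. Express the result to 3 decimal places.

Observed agreement pₒ = trace/N = 754/1041 = 0.7243
Expected agreement pₑ = Σ (rowᵢ·colᵢ)/N² = (182·158 + 136·173 + 250·283 + 276·271 + 197·156)/1041² = 0.2109
κ = (pₒ − pₑ)/(1 − pₑ) = (0.7243 − 0.2109)/(1 − 0.2109) = 0.651

0.651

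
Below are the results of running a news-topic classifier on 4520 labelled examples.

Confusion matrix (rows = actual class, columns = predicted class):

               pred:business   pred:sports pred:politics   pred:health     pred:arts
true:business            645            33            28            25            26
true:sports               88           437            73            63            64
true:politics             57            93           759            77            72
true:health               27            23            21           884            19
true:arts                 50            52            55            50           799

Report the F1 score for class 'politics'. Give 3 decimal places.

Take TP from the diagonal, FP from the rest of the 'politics' prediction marginal, FN from the rest of the 'politics' actual marginal.
F1 score = 2·TP/(2·TP+FP+FN).
politics: TP=759, FP=28+73+21+55=177, FN=57+93+77+72=299 → 1518/1994 = 0.7613

0.761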